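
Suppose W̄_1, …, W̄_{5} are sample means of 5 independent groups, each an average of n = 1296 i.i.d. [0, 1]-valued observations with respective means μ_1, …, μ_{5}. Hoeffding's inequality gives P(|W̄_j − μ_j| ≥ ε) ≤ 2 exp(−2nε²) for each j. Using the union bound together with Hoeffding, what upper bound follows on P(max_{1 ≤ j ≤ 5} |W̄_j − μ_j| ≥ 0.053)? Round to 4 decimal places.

Per-experiment Hoeffding bound: 2·exp(−2·1296·0.053²) = 2·exp(−7.28093) = 0.0013771.
Union bound over 5 events: 5·0.0013771 = 0.00689.

0.0069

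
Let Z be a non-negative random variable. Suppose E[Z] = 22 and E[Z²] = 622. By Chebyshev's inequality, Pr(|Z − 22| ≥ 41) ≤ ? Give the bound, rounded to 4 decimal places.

Var(Z) = E[Z²] − (E[Z])² = 622 − 484 = 138.
Chebyshev's inequality: Pr(|Z − μ| ≥ t) ≤ Var(Z)/t² = 138/1681 = 0.0821.

0.0821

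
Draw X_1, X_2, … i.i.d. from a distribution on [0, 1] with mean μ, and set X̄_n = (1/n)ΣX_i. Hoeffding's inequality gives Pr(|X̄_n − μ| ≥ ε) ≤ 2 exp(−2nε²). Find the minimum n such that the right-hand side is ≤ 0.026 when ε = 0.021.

4924

Require 2·exp(−2nε²) ≤ 0.026, i.e. 2nε² ≥ ln(2/0.026) = 4.342806.
So n ≥ 4.342806 / (2·0.021²) = 4923.816.
The smallest integer n is 4924.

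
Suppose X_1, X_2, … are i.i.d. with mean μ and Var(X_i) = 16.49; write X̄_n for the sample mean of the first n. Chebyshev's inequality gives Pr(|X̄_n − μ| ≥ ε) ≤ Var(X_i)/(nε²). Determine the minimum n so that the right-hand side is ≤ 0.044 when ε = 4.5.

Require 16.49/(n·4.5²) ≤ 0.044, i.e. n ≥ 16.49/(0.044·4.5²) = 18.507.
The smallest integer n is 19.

19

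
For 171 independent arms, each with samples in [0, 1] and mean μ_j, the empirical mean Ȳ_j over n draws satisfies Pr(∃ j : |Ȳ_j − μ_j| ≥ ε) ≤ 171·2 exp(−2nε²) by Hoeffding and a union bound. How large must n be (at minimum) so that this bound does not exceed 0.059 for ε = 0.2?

109

Need 2·171·exp(−2nε²) ≤ 0.059, i.e. exp(−2nε²) ≤ 0.059/342.
So 2nε² ≥ ln(342/0.059) = 8.665029.
Hence n ≥ 8.665029/(2·0.2²) = 108.313.
The smallest integer n is 109.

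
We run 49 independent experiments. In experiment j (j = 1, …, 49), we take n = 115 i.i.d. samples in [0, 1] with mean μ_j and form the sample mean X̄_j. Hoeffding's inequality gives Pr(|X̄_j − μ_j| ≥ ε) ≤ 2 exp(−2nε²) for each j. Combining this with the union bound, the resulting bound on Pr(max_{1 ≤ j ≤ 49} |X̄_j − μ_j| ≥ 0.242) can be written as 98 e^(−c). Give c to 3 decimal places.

Union bound over the 49 events: Pr(max_{1 ≤ j ≤ 49} |X̄_j − μ_j| ≥ 0.242) ≤ 49·2·exp(−2nε²) = 98 exp(−2·115·0.242²).
So c = 2·115·0.242² = 13.4697.

13.470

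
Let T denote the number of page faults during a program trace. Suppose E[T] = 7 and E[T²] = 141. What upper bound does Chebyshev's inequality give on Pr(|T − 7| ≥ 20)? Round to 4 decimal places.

Var(T) = E[T²] − (E[T])² = 141 − 49 = 92.
Chebyshev's inequality: Pr(|T − μ| ≥ t) ≤ Var(T)/t² = 92/400 = 0.2300.

0.2300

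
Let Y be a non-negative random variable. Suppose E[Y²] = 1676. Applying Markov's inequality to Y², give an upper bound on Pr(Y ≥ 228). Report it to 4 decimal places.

Since Y ≥ 0, the event {Y ≥ 228} is the same as {Y² ≥ 51984}.
Markov's inequality applied to Y² gives Pr(Y² ≥ 51984) ≤ E[Y²]/51984 = 1676/51984 = 0.0322.

0.0322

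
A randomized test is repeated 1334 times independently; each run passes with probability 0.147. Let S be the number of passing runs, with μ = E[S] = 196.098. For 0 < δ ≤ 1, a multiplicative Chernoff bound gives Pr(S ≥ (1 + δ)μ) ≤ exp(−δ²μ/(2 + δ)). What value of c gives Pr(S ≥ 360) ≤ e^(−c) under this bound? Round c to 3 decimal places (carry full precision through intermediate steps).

Write 360 = (1 + δ)μ, so δ = 360/196.098 − 1 = 0.8358168…
Then the exponent is δ²μ/(2 + δ) = (360 − μ)² / (μ·(2 + δ)) = 48.307790.

48.308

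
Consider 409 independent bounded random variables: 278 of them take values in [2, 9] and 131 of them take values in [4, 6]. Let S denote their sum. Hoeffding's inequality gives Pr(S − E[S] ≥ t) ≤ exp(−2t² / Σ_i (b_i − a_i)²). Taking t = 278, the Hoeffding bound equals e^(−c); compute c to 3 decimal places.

Σ(b_i − a_i)² = 278·7² + 131·2² = 14146.
c = 2t² / 14146 = 2·278² / 14146 = 10.9266.

10.927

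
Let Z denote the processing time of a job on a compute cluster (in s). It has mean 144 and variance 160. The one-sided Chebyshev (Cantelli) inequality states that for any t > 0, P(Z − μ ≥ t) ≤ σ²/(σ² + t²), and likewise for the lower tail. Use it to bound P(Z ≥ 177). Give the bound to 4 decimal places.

Here σ² = 160 and t = 33, so σ² + t² = 1249.
Cantelli's bound: 160/1249 = 0.1281.

0.1281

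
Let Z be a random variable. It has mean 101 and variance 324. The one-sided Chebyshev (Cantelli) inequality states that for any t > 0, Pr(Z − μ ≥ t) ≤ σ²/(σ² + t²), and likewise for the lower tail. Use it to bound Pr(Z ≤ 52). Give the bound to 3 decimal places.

Here σ² = 324 and t = 49, so σ² + t² = 2725.
Cantelli's bound: 324/2725 = 0.1189.

0.119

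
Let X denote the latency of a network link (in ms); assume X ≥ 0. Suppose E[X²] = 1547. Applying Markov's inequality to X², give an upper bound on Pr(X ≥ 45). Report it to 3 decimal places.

0.764

Since X ≥ 0, the event {X ≥ 45} is the same as {X² ≥ 2025}.
Markov's inequality applied to X² gives Pr(X² ≥ 2025) ≤ E[X²]/2025 = 1547/2025 = 0.7640.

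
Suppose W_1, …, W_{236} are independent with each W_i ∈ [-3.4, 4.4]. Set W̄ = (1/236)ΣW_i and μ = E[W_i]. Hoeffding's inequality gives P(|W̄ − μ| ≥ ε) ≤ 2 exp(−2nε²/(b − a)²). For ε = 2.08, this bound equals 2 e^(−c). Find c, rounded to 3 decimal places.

c = 2nε²/(b − a)² = 2·236·2.08² / 7.8² = 33.5644.

33.564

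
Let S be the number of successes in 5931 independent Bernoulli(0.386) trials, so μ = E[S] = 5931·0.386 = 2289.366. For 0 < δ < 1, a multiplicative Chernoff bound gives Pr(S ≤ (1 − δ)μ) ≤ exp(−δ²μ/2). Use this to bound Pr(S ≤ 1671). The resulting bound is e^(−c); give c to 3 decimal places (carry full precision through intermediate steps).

83.511

Write 1671 = (1 − δ)μ, so δ = 1 − 1671/2289.366 = 0.2701036…
Then the exponent is δ²μ/2 = (μ − 1671)²/(2μ) = 83.511442.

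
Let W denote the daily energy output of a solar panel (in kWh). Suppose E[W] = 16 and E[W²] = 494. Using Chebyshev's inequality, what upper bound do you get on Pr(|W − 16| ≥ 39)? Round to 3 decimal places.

0.156

Var(W) = E[W²] − (E[W])² = 494 − 256 = 238.
Chebyshev's inequality: Pr(|W − μ| ≥ t) ≤ Var(W)/t² = 238/1521 = 0.1565.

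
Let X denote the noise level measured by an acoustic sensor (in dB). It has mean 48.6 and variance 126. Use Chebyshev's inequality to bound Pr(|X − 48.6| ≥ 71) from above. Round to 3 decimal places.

0.025

Chebyshev: Pr(|X − μ| ≥ t) ≤ Var(X)/t².
Bound = 126 / 5041 = 0.0250.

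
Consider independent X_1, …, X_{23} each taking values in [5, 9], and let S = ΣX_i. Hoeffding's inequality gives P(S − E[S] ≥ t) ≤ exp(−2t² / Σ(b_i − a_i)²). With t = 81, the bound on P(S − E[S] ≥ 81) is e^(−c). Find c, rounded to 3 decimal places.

Σ(b_i − a_i)² = 23·(4)² = 368.
c = 2t²/368 = 2·81²/368 = 35.6576.

35.658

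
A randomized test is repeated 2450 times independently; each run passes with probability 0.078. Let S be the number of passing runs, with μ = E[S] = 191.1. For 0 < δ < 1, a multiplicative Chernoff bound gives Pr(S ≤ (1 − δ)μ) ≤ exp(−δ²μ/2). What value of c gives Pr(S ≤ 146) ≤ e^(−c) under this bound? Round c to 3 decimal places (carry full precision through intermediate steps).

Write 146 = (1 − δ)μ, so δ = 1 − 146/191.1 = 0.2360021…
Then the exponent is δ²μ/2 = (μ − 146)²/(2μ) = 5.321847.

5.322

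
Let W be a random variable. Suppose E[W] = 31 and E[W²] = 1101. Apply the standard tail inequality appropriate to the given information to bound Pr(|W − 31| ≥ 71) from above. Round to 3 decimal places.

The first two moments determine the variance, so Chebyshev's inequality is the sharpest standard bound available.
Var(W) = E[W²] − (E[W])² = 1101 − 961 = 140.
Chebyshev's inequality: Pr(|W − μ| ≥ t) ≤ Var(W)/t² = 140/5041 = 0.0278.

0.028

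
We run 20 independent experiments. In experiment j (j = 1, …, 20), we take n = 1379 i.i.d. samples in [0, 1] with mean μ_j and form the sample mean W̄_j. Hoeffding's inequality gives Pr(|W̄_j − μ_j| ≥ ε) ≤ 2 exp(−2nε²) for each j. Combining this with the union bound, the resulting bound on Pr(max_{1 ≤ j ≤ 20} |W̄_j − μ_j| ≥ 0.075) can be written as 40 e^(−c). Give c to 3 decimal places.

Union bound over the 20 events: Pr(max_{1 ≤ j ≤ 20} |W̄_j − μ_j| ≥ 0.075) ≤ 20·2·exp(−2nε²) = 40 exp(−2·1379·0.075²).
So c = 2·1379·0.075² = 15.5137.

15.514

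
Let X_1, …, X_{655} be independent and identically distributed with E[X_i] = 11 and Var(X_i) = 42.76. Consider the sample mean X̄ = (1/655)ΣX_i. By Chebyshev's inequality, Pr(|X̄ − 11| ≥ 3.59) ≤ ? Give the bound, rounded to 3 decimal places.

Var(X̄) = Var(X_i)/n = 42.76/655 = 0.065282.
Chebyshev: Pr(|X̄ − 11| ≥ 3.59) ≤ Var(X̄)/(3.59)² = 42.76/(655·3.59²) = 0.0051.

0.005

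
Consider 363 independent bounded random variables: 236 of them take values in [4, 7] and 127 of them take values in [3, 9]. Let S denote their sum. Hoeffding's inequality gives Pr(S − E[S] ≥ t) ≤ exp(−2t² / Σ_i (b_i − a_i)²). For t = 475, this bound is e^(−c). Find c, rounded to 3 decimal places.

Σ(b_i − a_i)² = 236·3² + 127·6² = 6696.
c = 2t² / 6696 = 2·475² / 6696 = 67.3910.

67.391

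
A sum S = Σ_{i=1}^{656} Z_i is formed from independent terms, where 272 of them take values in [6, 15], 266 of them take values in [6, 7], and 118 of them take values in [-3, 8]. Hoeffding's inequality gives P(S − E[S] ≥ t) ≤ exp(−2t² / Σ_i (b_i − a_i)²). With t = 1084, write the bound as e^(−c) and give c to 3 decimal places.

64.253

Σ(b_i − a_i)² = 272·9² + 266·1² + 118·11² = 36576.
c = 2t² / 36576 = 2·1084² / 36576 = 64.2528.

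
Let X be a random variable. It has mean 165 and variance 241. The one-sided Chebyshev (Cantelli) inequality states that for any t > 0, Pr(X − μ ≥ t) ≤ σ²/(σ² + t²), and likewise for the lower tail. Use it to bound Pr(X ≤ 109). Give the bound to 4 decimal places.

0.0714

Here σ² = 241 and t = 56, so σ² + t² = 3377.
Cantelli's bound: 241/3377 = 0.0714.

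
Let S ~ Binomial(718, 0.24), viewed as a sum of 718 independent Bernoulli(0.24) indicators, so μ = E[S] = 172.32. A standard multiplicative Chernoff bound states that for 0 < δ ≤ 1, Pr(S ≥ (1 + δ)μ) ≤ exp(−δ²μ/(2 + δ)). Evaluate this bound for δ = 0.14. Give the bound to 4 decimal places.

0.2063

Exponent = δ²μ/(2 + δ) = 0.14²·172.32/2.14 = 1.5783.
Bound = exp(−1.5783) = 0.20633.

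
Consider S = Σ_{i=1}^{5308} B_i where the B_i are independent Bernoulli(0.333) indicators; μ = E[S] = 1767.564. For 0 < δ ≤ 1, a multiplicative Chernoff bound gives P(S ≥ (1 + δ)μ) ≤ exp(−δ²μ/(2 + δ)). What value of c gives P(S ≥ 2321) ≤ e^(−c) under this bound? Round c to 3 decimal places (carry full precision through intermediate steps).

Write 2321 = (1 + δ)μ, so δ = 2321/1767.564 − 1 = 0.3131066…
Then the exponent is δ²μ/(2 + δ) = (2321 − μ)² / (μ·(2 + δ)) = 74.914177.

74.914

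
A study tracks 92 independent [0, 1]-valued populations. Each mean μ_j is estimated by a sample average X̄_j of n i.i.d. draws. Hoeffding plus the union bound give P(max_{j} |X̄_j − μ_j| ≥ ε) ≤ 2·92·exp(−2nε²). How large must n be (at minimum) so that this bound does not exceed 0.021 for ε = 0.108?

390

Need 2·92·exp(−2nε²) ≤ 0.021, i.e. exp(−2nε²) ≤ 0.021/184.
So 2nε² ≥ ln(184/0.021) = 9.078169.
Hence n ≥ 9.078169/(2·0.108²) = 389.153.
The smallest integer n is 390.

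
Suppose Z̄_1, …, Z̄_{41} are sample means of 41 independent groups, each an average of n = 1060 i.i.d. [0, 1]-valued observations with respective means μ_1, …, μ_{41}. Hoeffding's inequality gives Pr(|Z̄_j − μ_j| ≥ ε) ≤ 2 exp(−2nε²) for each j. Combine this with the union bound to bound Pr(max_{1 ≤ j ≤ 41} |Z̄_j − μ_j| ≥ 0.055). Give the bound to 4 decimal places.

Per-experiment Hoeffding bound: 2·exp(−2·1060·0.055²) = 2·exp(−6.41300) = 0.0032802.
Union bound over 41 events: 41·0.0032802 = 0.13449.

0.1345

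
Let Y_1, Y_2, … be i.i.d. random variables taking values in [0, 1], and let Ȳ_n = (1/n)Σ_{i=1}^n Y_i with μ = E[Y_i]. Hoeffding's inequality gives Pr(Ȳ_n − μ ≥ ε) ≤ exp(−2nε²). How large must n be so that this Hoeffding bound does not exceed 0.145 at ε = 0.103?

92

Require exp(−2nε²) ≤ 0.145, i.e. 2nε² ≥ ln(1/0.145) = 1.931022.
So n ≥ 1.931022 / (2·0.103²) = 91.009.
The smallest integer n is 92.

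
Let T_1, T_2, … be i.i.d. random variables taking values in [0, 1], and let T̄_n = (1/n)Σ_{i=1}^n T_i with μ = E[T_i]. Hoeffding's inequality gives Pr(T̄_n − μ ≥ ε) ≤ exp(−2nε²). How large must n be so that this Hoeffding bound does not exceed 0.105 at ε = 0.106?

Require exp(−2nε²) ≤ 0.105, i.e. 2nε² ≥ ln(1/0.105) = 2.253795.
So n ≥ 2.253795 / (2·0.106²) = 100.293.
The smallest integer n is 101.

101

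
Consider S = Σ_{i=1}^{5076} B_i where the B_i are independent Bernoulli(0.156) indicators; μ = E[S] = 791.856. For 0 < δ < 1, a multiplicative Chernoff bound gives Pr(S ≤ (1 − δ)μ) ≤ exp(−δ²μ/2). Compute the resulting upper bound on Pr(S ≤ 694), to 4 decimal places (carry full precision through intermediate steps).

0.0024

Write 694 = (1 − δ)μ, so δ = 1 − 694/791.856 = 0.123578…
Then the exponent is δ²μ/2 = (μ − 694)²/(2μ) = 6.046426.
Bound = exp(−6.046426) = 0.00237.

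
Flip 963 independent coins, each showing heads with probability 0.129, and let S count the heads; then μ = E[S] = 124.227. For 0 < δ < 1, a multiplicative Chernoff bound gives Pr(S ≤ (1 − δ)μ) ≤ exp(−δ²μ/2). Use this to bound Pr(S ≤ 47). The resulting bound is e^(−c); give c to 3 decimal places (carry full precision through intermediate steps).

24.004

Write 47 = (1 − δ)μ, so δ = 1 − 47/124.227 = 0.6216603…
Then the exponent is δ²μ/2 = (μ − 47)²/(2μ) = 24.004482.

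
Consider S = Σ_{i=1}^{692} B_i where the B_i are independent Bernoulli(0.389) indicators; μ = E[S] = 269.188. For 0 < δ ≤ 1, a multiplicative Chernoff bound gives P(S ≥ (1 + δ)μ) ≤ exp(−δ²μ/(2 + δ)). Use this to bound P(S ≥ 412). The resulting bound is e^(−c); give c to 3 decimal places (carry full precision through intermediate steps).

29.941

Write 412 = (1 + δ)μ, so δ = 412/269.188 − 1 = 0.5305288…
Then the exponent is δ²μ/(2 + δ) = (412 − μ)² / (μ·(2 + δ)) = 29.940732.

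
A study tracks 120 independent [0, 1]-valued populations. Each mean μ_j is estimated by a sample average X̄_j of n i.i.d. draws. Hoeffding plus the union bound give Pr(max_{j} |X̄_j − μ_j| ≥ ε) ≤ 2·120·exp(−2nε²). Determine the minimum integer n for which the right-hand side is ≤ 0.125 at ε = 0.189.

106

Need 2·120·exp(−2nε²) ≤ 0.125, i.e. exp(−2nε²) ≤ 0.125/240.
So 2nε² ≥ ln(240/0.125) = 7.560080.
Hence n ≥ 7.560080/(2·0.189²) = 105.821.
The smallest integer n is 106.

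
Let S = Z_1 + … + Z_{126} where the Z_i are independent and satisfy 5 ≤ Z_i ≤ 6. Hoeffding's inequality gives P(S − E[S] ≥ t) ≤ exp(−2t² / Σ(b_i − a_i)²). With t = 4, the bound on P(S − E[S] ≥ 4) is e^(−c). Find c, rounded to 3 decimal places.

Σ(b_i − a_i)² = 126·(1)² = 126.
c = 2t²/126 = 2·4²/126 = 0.2540.

0.254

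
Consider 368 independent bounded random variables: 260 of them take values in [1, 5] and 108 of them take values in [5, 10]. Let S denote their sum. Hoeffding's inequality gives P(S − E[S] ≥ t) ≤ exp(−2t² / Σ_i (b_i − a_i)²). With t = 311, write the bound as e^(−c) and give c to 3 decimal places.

28.199

Σ(b_i − a_i)² = 260·4² + 108·5² = 6860.
c = 2t² / 6860 = 2·311² / 6860 = 28.1985.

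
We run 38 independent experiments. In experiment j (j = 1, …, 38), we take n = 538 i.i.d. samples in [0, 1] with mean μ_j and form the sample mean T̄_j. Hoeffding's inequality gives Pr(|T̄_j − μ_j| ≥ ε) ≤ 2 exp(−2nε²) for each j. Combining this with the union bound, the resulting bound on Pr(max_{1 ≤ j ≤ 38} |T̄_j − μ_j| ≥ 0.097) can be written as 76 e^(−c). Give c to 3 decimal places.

10.124

Union bound over the 38 events: Pr(max_{1 ≤ j ≤ 38} |T̄_j − μ_j| ≥ 0.097) ≤ 38·2·exp(−2nε²) = 76 exp(−2·538·0.097²).
So c = 2·538·0.097² = 10.1241.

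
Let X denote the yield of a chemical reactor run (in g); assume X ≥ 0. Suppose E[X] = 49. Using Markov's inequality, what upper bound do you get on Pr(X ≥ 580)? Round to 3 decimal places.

0.084

Markov's inequality: for a non-negative random variable, Pr(X ≥ a) ≤ E[X]/a.
Here E[X] = 49 and a = 580, so the bound is 49/580 = 0.0845.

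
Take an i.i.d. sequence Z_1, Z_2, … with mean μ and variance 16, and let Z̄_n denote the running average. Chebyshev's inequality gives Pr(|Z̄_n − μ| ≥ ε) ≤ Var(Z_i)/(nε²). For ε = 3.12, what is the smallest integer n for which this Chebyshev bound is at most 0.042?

40

Require 16/(n·3.12²) ≤ 0.042, i.e. n ≥ 16/(0.042·3.12²) = 39.135.
The smallest integer n is 40.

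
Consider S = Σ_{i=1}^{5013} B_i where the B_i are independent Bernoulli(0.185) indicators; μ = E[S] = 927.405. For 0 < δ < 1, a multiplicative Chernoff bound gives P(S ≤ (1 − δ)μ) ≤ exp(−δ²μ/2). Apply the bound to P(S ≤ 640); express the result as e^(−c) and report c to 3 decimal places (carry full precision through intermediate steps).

44.534

Write 640 = (1 − δ)μ, so δ = 1 − 640/927.405 = 0.3099024…
Then the exponent is δ²μ/2 = (μ − 640)²/(2μ) = 44.533744.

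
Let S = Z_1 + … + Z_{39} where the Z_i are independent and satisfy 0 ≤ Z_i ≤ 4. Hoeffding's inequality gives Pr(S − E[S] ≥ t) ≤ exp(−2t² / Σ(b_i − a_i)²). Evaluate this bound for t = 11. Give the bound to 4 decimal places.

Σ(b_i − a_i)² = 39·(4)² = 624.
Exponent = 2·11²/624 = 0.3878.
Bound = exp(−0.3878) = 0.67853.

0.6785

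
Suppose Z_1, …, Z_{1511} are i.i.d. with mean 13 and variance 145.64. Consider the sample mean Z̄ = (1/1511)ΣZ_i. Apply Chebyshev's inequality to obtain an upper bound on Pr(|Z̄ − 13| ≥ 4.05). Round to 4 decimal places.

0.0059

Var(Z̄) = Var(Z_i)/n = 145.64/1511 = 0.096386.
Chebyshev: Pr(|Z̄ − 13| ≥ 4.05) ≤ Var(Z̄)/(4.05)² = 145.64/(1511·4.05²) = 0.0059.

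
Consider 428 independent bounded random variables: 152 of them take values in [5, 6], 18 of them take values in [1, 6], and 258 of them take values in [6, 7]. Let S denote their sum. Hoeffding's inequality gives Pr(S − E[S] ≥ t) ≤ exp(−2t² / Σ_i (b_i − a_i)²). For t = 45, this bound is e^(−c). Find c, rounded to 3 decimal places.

4.709

Σ(b_i − a_i)² = 152·1² + 18·5² + 258·1² = 860.
c = 2t² / 860 = 2·45² / 860 = 4.7093.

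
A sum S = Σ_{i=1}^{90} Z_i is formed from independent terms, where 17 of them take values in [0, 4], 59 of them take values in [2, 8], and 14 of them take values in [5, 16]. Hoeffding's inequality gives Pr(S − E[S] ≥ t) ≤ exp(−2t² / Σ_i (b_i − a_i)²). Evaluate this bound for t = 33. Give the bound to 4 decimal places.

Σ(b_i − a_i)² = 17·4² + 59·6² + 14·11² = 4090.
Exponent = 2·33² / 4090 = 0.53252.
Bound = exp(−0.53252) = 0.58712.

0.5871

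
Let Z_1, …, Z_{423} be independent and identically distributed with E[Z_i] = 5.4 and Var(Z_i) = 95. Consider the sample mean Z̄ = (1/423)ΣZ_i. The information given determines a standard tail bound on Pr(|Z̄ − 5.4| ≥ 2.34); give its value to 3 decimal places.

With mean and variance of each term known, Chebyshev's inequality bounds the deviation of the sum (or sample mean).
Var(Z̄) = Var(Z_i)/n = 95/423 = 0.22459.
Chebyshev: Pr(|Z̄ − 5.4| ≥ 2.34) ≤ Var(Z̄)/(2.34)² = 95/(423·2.34²) = 0.0410.

0.041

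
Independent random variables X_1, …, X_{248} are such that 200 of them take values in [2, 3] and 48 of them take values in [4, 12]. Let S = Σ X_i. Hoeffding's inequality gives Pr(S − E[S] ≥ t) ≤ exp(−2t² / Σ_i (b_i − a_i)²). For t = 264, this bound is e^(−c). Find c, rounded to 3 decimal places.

Σ(b_i − a_i)² = 200·1² + 48·8² = 3272.
c = 2t² / 3272 = 2·264² / 3272 = 42.6015.

42.601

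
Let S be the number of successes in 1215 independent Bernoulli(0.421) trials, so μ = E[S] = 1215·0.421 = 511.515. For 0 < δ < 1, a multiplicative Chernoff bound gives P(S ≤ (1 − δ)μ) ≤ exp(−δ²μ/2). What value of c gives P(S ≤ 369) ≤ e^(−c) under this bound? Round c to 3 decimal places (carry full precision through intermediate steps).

Write 369 = (1 − δ)μ, so δ = 1 − 369/511.515 = 0.2786135…
Then the exponent is δ²μ/2 = (μ − 369)²/(2μ) = 19.853304.

19.853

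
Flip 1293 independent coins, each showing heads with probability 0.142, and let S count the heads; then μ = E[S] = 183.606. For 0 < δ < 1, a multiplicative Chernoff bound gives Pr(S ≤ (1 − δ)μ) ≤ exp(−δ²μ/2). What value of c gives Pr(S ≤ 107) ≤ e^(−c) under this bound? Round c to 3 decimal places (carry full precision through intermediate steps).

15.981

Write 107 = (1 − δ)μ, so δ = 1 − 107/183.606 = 0.4172304…
Then the exponent is δ²μ/2 = (μ − 107)²/(2μ) = 15.981175.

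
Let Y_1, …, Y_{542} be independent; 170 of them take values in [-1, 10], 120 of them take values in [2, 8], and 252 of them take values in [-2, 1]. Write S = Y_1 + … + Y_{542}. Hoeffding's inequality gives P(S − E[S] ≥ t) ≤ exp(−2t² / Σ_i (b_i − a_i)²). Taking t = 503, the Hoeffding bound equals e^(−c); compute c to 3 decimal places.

Σ(b_i − a_i)² = 170·11² + 120·6² + 252·3² = 27158.
c = 2t² / 27158 = 2·503² / 27158 = 18.6324.

18.632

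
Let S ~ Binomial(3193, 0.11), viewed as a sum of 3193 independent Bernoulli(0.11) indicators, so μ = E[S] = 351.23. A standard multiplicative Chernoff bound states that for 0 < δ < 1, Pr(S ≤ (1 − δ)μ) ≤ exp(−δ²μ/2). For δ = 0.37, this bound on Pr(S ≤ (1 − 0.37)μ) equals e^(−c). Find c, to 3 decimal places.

24.042

c = δ²μ/2 = 0.37²·351.23/2 = 24.0417.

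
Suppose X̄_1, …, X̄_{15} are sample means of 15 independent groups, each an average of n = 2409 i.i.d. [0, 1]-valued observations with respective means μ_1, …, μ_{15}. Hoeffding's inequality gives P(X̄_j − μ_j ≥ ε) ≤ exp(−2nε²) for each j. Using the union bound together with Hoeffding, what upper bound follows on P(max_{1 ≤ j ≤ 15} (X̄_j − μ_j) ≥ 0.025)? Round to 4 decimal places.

Per-experiment Hoeffding bound: exp(−2·2409·0.025²) = exp(−3.01125) = 0.04923.
Union bound over 15 events: 15·0.04923 = 0.73845.

0.7385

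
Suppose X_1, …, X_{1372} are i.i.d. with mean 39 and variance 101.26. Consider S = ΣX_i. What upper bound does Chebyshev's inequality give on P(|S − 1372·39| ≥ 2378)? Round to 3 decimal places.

Var(S) = n·Var(X_i) = 1372·101.26 = 138928.72.
Chebyshev: P(|S − 1372·39| ≥ 2378) ≤ Var(S)/2378² = 138928.72/5654884 = 0.0246.

0.025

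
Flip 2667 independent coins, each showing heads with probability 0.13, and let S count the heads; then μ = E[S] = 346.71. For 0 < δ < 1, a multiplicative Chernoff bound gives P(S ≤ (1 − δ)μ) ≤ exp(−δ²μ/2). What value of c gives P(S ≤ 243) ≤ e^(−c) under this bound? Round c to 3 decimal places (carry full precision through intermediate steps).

15.511

Write 243 = (1 − δ)μ, so δ = 1 − 243/346.71 = 0.2991261…
Then the exponent is δ²μ/2 = (μ − 243)²/(2μ) = 15.511182.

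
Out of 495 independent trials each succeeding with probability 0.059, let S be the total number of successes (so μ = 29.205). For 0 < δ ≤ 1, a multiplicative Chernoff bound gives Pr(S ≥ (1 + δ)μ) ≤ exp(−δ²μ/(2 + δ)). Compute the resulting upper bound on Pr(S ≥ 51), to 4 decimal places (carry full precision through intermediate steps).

0.0027

Write 51 = (1 + δ)μ, so δ = 51/29.205 − 1 = 0.7462763…
Then the exponent is δ²μ/(2 + δ) = (51 − μ)² / (μ·(2 + δ)) = 5.922599.
Bound = exp(−5.922599) = 0.00268.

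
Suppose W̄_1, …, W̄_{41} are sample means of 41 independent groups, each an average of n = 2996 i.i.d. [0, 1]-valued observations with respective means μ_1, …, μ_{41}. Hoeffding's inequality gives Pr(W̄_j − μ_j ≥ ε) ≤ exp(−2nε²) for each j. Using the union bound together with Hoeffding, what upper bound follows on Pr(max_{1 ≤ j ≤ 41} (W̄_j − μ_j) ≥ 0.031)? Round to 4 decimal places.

Per-experiment Hoeffding bound: exp(−2·2996·0.031²) = exp(−5.75831) = 0.0031564.
Union bound over 41 events: 41·0.0031564 = 0.12941.

0.1294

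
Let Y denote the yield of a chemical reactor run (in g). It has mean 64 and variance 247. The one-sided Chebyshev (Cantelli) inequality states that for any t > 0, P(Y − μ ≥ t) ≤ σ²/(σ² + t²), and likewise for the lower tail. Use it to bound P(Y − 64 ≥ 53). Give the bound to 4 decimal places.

Here σ² = 247 and t = 53, so σ² + t² = 3056.
Cantelli's bound: 247/3056 = 0.0808.

0.0808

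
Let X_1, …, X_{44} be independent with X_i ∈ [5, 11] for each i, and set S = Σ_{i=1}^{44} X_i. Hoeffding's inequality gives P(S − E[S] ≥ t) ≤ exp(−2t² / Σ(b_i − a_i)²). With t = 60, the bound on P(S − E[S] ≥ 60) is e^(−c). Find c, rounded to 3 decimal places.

Σ(b_i − a_i)² = 44·(6)² = 1584.
c = 2t²/1584 = 2·60²/1584 = 4.5455.

4.545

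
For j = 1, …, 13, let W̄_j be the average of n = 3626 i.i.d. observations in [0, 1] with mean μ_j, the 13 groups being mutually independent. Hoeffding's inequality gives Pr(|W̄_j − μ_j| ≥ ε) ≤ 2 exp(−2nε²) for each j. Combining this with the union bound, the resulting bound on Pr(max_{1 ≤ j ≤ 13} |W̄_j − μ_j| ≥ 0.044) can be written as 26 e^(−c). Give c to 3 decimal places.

14.040

Union bound over the 13 events: Pr(max_{1 ≤ j ≤ 13} |W̄_j − μ_j| ≥ 0.044) ≤ 13·2·exp(−2nε²) = 26 exp(−2·3626·0.044²).
So c = 2·3626·0.044² = 14.0399.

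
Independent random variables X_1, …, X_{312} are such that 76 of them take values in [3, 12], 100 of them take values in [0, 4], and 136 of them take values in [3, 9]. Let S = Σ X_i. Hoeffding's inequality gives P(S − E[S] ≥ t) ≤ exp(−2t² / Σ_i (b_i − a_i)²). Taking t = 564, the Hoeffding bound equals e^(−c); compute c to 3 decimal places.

50.284

Σ(b_i − a_i)² = 76·9² + 100·4² + 136·6² = 12652.
c = 2t² / 12652 = 2·564² / 12652 = 50.2839.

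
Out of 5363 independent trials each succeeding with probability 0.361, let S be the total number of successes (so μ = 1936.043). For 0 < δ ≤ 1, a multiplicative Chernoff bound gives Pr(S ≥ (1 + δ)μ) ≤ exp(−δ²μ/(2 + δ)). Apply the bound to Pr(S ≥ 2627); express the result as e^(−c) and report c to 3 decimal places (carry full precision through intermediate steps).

104.628

Write 2627 = (1 + δ)μ, so δ = 2627/1936.043 − 1 = 0.3568914…
Then the exponent is δ²μ/(2 + δ) = (2627 − μ)² / (μ·(2 + δ)) = 104.627893.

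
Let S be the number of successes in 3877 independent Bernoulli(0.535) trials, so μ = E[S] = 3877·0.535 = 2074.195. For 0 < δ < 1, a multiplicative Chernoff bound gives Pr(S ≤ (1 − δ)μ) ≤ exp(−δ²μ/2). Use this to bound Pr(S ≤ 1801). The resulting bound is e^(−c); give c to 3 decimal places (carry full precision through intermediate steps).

Write 1801 = (1 − δ)μ, so δ = 1 − 1801/2074.195 = 0.1317113…
Then the exponent is δ²μ/2 = (μ − 1801)²/(2μ) = 17.991440.

17.991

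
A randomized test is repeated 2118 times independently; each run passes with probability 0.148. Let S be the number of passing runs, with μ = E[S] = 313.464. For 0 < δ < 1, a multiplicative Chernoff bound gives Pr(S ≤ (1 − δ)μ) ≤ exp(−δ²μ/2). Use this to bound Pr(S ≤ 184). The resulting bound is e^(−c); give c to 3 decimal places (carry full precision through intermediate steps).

26.735

Write 184 = (1 − δ)μ, so δ = 1 − 184/313.464 = 0.4130107…
Then the exponent is δ²μ/2 = (μ − 184)²/(2μ) = 26.735012.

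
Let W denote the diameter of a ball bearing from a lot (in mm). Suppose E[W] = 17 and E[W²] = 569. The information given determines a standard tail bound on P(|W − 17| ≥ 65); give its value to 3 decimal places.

The first two moments determine the variance, so Chebyshev's inequality is the sharpest standard bound available.
Var(W) = E[W²] − (E[W])² = 569 − 289 = 280.
Chebyshev's inequality: P(|W − μ| ≥ t) ≤ Var(W)/t² = 280/4225 = 0.0663.

0.066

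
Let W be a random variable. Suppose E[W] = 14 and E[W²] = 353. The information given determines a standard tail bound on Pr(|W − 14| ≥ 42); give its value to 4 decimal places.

0.0890

The first two moments determine the variance, so Chebyshev's inequality is the sharpest standard bound available.
Var(W) = E[W²] − (E[W])² = 353 − 196 = 157.
Chebyshev's inequality: Pr(|W − μ| ≥ t) ≤ Var(W)/t² = 157/1764 = 0.0890.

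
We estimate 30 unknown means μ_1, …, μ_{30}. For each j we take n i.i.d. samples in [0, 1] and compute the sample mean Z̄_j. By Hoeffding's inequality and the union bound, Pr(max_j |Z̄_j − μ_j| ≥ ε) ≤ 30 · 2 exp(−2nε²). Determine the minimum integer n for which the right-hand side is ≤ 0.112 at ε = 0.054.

1078

Need 2·30·exp(−2nε²) ≤ 0.112, i.e. exp(−2nε²) ≤ 0.112/60.
So 2nε² ≥ ln(60/0.112) = 6.283601.
Hence n ≥ 6.283601/(2·0.054²) = 1077.435.
The smallest integer n is 1078.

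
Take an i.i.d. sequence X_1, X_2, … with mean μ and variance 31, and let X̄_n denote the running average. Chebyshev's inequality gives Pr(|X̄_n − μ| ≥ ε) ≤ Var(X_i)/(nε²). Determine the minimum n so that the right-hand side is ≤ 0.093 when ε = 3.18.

Require 31/(n·3.18²) ≤ 0.093, i.e. n ≥ 31/(0.093·3.18²) = 32.963.
The smallest integer n is 33.

33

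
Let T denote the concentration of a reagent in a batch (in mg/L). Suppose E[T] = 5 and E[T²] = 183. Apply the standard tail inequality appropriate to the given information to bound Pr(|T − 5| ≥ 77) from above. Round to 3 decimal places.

0.027

The first two moments determine the variance, so Chebyshev's inequality is the sharpest standard bound available.
Var(T) = E[T²] − (E[T])² = 183 − 25 = 158.
Chebyshev's inequality: Pr(|T − μ| ≥ t) ≤ Var(T)/t² = 158/5929 = 0.0266.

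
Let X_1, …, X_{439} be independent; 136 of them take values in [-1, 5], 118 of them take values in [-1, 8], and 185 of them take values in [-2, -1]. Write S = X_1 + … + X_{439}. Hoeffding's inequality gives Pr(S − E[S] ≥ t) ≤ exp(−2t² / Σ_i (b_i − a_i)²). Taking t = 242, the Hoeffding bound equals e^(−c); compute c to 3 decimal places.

Σ(b_i − a_i)² = 136·6² + 118·9² + 185·1² = 14639.
c = 2t² / 14639 = 2·242² / 14639 = 8.0011.

8.001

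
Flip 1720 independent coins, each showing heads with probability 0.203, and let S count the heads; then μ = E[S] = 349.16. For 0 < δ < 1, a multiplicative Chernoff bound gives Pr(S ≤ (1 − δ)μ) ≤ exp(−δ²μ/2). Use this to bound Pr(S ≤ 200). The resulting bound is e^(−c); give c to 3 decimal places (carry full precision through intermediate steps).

Write 200 = (1 − δ)μ, so δ = 1 − 200/349.16 = 0.4271967…
Then the exponent is δ²μ/2 = (μ − 200)²/(2μ) = 31.860330.

31.860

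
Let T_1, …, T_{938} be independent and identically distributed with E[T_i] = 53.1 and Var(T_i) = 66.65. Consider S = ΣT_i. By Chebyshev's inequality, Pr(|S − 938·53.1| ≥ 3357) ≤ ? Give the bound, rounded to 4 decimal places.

0.0055

Var(S) = n·Var(T_i) = 938·66.65 = 62517.7.
Chebyshev: Pr(|S − 938·53.1| ≥ 3357) ≤ Var(S)/3357² = 62517.7/11269449 = 0.0055.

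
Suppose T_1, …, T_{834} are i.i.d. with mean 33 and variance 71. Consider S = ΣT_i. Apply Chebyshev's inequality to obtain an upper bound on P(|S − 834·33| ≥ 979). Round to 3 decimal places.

Var(S) = n·Var(T_i) = 834·71 = 59214.
Chebyshev: P(|S − 834·33| ≥ 979) ≤ Var(S)/979² = 59214/958441 = 0.0618.

0.062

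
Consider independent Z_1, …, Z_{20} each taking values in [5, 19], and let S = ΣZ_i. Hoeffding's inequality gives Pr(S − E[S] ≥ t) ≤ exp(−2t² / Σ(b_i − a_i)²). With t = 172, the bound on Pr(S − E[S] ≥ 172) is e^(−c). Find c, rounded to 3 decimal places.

Σ(b_i − a_i)² = 20·(14)² = 3920.
c = 2t²/3920 = 2·172²/3920 = 15.0939.

15.094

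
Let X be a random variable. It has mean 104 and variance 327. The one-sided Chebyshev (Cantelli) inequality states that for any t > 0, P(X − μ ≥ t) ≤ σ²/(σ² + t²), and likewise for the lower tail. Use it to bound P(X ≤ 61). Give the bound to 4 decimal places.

Here σ² = 327 and t = 43, so σ² + t² = 2176.
Cantelli's bound: 327/2176 = 0.1503.

0.1503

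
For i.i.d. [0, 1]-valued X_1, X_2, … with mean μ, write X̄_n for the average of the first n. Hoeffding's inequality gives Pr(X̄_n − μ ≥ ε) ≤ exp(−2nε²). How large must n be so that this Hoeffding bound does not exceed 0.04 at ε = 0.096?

175

Require exp(−2nε²) ≤ 0.04, i.e. 2nε² ≥ ln(1/0.04) = 3.218876.
So n ≥ 3.218876 / (2·0.096²) = 174.635.
The smallest integer n is 175.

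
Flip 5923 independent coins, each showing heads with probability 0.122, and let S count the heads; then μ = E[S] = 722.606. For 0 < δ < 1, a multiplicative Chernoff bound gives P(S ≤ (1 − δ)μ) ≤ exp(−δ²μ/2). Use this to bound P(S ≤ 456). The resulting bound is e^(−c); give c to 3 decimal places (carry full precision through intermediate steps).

49.182

Write 456 = (1 − δ)μ, so δ = 1 − 456/722.606 = 0.3689507…
Then the exponent is δ²μ/2 = (μ − 456)²/(2μ) = 49.182237.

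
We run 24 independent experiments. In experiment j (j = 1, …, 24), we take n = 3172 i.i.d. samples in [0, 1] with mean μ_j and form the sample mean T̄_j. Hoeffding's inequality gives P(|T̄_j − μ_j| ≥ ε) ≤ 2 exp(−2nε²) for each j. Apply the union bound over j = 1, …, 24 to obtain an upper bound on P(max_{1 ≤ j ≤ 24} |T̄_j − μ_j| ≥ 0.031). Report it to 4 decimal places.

Per-experiment Hoeffding bound: 2·exp(−2·3172·0.031²) = 2·exp(−6.09658) = 0.0045011.
Union bound over 24 events: 24·0.0045011 = 0.10803.

0.1080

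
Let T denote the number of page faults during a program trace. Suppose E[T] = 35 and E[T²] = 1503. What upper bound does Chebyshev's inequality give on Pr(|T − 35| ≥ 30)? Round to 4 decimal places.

0.3089

Var(T) = E[T²] − (E[T])² = 1503 − 1225 = 278.
Chebyshev's inequality: Pr(|T − μ| ≥ t) ≤ Var(T)/t² = 278/900 = 0.3089.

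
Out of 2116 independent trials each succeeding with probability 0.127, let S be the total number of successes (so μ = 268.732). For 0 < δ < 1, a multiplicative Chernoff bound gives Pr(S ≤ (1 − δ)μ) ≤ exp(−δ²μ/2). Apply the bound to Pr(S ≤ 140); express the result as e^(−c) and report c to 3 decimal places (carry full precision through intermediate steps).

30.834

Write 140 = (1 − δ)μ, so δ = 1 − 140/268.732 = 0.4790349…
Then the exponent is δ²μ/2 = (μ − 140)²/(2μ) = 30.833559.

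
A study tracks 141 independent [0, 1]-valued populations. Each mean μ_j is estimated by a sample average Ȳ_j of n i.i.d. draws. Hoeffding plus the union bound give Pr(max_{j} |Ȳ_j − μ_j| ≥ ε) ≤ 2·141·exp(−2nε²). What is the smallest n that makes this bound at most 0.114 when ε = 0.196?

102

Need 2·141·exp(−2nε²) ≤ 0.114, i.e. exp(−2nε²) ≤ 0.114/282.
So 2nε² ≥ ln(282/0.114) = 7.813464.
Hence n ≥ 7.813464/(2·0.196²) = 101.695.
The smallest integer n is 102.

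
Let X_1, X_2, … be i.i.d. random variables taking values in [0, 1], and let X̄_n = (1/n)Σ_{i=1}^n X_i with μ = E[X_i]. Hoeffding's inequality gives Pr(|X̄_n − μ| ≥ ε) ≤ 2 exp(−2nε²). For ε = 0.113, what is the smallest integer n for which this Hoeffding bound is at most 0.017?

187

Require 2·exp(−2nε²) ≤ 0.017, i.e. 2nε² ≥ ln(2/0.017) = 4.767689.
So n ≥ 4.767689 / (2·0.113²) = 186.690.
The smallest integer n is 187.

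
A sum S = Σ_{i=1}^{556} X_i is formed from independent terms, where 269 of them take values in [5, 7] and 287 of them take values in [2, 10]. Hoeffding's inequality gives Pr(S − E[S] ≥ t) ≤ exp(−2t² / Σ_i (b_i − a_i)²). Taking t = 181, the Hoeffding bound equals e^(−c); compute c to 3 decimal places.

3.370

Σ(b_i − a_i)² = 269·2² + 287·8² = 19444.
c = 2t² / 19444 = 2·181² / 19444 = 3.3698.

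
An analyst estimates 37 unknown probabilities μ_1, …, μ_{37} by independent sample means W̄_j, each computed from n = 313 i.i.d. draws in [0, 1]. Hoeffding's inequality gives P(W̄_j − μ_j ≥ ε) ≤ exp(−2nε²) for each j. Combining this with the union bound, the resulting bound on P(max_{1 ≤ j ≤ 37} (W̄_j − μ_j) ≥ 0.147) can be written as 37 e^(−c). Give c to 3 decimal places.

13.527

Union bound over the 37 events: P(max_{1 ≤ j ≤ 37} (W̄_j − μ_j) ≥ 0.147) ≤ 37·exp(−2nε²) = 37 exp(−2·313·0.147²).
So c = 2·313·0.147² = 13.5272.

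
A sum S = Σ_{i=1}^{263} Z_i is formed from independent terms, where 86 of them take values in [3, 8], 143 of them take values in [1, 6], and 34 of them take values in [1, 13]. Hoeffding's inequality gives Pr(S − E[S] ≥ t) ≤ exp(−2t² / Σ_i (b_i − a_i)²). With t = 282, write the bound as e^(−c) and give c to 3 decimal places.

Σ(b_i − a_i)² = 86·5² + 143·5² + 34·12² = 10621.
c = 2t² / 10621 = 2·282² / 10621 = 14.9749.

14.975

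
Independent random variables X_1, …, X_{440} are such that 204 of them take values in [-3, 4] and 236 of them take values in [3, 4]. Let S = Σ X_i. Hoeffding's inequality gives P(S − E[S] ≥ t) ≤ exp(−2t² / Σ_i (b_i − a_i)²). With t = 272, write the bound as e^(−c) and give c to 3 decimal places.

Σ(b_i − a_i)² = 204·7² + 236·1² = 10232.
c = 2t² / 10232 = 2·272² / 10232 = 14.4613.

14.461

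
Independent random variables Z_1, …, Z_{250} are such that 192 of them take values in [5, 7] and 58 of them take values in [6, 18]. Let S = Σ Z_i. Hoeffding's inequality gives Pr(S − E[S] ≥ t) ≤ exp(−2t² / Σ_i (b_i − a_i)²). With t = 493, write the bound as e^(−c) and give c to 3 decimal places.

53.300

Σ(b_i − a_i)² = 192·2² + 58·12² = 9120.
c = 2t² / 9120 = 2·493² / 9120 = 53.3002.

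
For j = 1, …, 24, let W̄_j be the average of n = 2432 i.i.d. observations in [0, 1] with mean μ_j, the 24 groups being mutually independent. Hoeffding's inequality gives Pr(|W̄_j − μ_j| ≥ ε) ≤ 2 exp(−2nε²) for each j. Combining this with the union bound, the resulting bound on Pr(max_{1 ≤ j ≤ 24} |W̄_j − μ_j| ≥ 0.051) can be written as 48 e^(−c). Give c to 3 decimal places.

12.651

Union bound over the 24 events: Pr(max_{1 ≤ j ≤ 24} |W̄_j − μ_j| ≥ 0.051) ≤ 24·2·exp(−2nε²) = 48 exp(−2·2432·0.051²).
So c = 2·2432·0.051² = 12.6513.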